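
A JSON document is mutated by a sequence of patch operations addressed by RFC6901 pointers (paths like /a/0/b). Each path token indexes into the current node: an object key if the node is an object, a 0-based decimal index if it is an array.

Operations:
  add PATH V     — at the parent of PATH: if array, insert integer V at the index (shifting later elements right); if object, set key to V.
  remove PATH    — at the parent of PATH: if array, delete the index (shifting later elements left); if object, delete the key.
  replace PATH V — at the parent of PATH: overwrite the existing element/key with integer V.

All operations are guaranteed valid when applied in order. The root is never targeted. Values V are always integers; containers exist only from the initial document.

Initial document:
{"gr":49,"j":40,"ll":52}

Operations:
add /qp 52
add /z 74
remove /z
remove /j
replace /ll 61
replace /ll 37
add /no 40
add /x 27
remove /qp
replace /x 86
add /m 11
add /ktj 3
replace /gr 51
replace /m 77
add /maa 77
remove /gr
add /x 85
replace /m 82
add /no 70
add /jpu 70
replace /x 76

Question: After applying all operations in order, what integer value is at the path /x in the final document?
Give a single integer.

Answer: 76

Derivation:
After op 1 (add /qp 52): {"gr":49,"j":40,"ll":52,"qp":52}
After op 2 (add /z 74): {"gr":49,"j":40,"ll":52,"qp":52,"z":74}
After op 3 (remove /z): {"gr":49,"j":40,"ll":52,"qp":52}
After op 4 (remove /j): {"gr":49,"ll":52,"qp":52}
After op 5 (replace /ll 61): {"gr":49,"ll":61,"qp":52}
After op 6 (replace /ll 37): {"gr":49,"ll":37,"qp":52}
After op 7 (add /no 40): {"gr":49,"ll":37,"no":40,"qp":52}
After op 8 (add /x 27): {"gr":49,"ll":37,"no":40,"qp":52,"x":27}
After op 9 (remove /qp): {"gr":49,"ll":37,"no":40,"x":27}
After op 10 (replace /x 86): {"gr":49,"ll":37,"no":40,"x":86}
After op 11 (add /m 11): {"gr":49,"ll":37,"m":11,"no":40,"x":86}
After op 12 (add /ktj 3): {"gr":49,"ktj":3,"ll":37,"m":11,"no":40,"x":86}
After op 13 (replace /gr 51): {"gr":51,"ktj":3,"ll":37,"m":11,"no":40,"x":86}
After op 14 (replace /m 77): {"gr":51,"ktj":3,"ll":37,"m":77,"no":40,"x":86}
After op 15 (add /maa 77): {"gr":51,"ktj":3,"ll":37,"m":77,"maa":77,"no":40,"x":86}
After op 16 (remove /gr): {"ktj":3,"ll":37,"m":77,"maa":77,"no":40,"x":86}
After op 17 (add /x 85): {"ktj":3,"ll":37,"m":77,"maa":77,"no":40,"x":85}
After op 18 (replace /m 82): {"ktj":3,"ll":37,"m":82,"maa":77,"no":40,"x":85}
After op 19 (add /no 70): {"ktj":3,"ll":37,"m":82,"maa":77,"no":70,"x":85}
After op 20 (add /jpu 70): {"jpu":70,"ktj":3,"ll":37,"m":82,"maa":77,"no":70,"x":85}
After op 21 (replace /x 76): {"jpu":70,"ktj":3,"ll":37,"m":82,"maa":77,"no":70,"x":76}
Value at /x: 76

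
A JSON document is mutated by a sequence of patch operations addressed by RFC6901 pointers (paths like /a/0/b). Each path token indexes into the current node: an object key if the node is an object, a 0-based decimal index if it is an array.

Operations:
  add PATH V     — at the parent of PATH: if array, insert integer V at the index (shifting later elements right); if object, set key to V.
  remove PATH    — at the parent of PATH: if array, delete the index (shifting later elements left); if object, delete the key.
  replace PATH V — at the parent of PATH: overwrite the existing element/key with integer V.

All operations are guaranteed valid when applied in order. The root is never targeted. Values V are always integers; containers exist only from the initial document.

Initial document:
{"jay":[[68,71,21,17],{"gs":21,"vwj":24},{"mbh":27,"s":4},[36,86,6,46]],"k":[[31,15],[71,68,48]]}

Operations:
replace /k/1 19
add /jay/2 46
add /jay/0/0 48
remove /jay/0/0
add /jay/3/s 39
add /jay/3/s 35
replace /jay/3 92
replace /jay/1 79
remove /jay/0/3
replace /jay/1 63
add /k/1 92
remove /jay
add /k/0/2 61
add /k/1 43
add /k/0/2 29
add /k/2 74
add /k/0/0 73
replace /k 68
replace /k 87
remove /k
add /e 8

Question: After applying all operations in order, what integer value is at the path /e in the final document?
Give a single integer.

Answer: 8

Derivation:
After op 1 (replace /k/1 19): {"jay":[[68,71,21,17],{"gs":21,"vwj":24},{"mbh":27,"s":4},[36,86,6,46]],"k":[[31,15],19]}
After op 2 (add /jay/2 46): {"jay":[[68,71,21,17],{"gs":21,"vwj":24},46,{"mbh":27,"s":4},[36,86,6,46]],"k":[[31,15],19]}
After op 3 (add /jay/0/0 48): {"jay":[[48,68,71,21,17],{"gs":21,"vwj":24},46,{"mbh":27,"s":4},[36,86,6,46]],"k":[[31,15],19]}
After op 4 (remove /jay/0/0): {"jay":[[68,71,21,17],{"gs":21,"vwj":24},46,{"mbh":27,"s":4},[36,86,6,46]],"k":[[31,15],19]}
After op 5 (add /jay/3/s 39): {"jay":[[68,71,21,17],{"gs":21,"vwj":24},46,{"mbh":27,"s":39},[36,86,6,46]],"k":[[31,15],19]}
After op 6 (add /jay/3/s 35): {"jay":[[68,71,21,17],{"gs":21,"vwj":24},46,{"mbh":27,"s":35},[36,86,6,46]],"k":[[31,15],19]}
After op 7 (replace /jay/3 92): {"jay":[[68,71,21,17],{"gs":21,"vwj":24},46,92,[36,86,6,46]],"k":[[31,15],19]}
After op 8 (replace /jay/1 79): {"jay":[[68,71,21,17],79,46,92,[36,86,6,46]],"k":[[31,15],19]}
After op 9 (remove /jay/0/3): {"jay":[[68,71,21],79,46,92,[36,86,6,46]],"k":[[31,15],19]}
After op 10 (replace /jay/1 63): {"jay":[[68,71,21],63,46,92,[36,86,6,46]],"k":[[31,15],19]}
After op 11 (add /k/1 92): {"jay":[[68,71,21],63,46,92,[36,86,6,46]],"k":[[31,15],92,19]}
After op 12 (remove /jay): {"k":[[31,15],92,19]}
After op 13 (add /k/0/2 61): {"k":[[31,15,61],92,19]}
After op 14 (add /k/1 43): {"k":[[31,15,61],43,92,19]}
After op 15 (add /k/0/2 29): {"k":[[31,15,29,61],43,92,19]}
After op 16 (add /k/2 74): {"k":[[31,15,29,61],43,74,92,19]}
After op 17 (add /k/0/0 73): {"k":[[73,31,15,29,61],43,74,92,19]}
After op 18 (replace /k 68): {"k":68}
After op 19 (replace /k 87): {"k":87}
After op 20 (remove /k): {}
After op 21 (add /e 8): {"e":8}
Value at /e: 8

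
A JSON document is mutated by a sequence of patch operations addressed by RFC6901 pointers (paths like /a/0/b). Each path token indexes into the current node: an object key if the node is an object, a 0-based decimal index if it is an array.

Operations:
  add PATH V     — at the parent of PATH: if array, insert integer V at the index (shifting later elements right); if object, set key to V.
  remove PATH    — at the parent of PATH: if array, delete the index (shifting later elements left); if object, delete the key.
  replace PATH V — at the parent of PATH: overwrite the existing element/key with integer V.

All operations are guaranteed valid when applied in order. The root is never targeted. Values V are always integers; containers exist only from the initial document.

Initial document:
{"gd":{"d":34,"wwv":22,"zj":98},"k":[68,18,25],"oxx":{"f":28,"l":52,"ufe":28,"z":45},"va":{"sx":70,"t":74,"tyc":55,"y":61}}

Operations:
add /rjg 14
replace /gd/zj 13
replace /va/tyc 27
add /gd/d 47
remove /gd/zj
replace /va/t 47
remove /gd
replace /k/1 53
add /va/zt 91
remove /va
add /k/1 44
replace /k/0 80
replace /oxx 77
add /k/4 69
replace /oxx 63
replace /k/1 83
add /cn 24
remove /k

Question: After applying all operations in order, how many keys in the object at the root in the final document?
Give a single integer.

After op 1 (add /rjg 14): {"gd":{"d":34,"wwv":22,"zj":98},"k":[68,18,25],"oxx":{"f":28,"l":52,"ufe":28,"z":45},"rjg":14,"va":{"sx":70,"t":74,"tyc":55,"y":61}}
After op 2 (replace /gd/zj 13): {"gd":{"d":34,"wwv":22,"zj":13},"k":[68,18,25],"oxx":{"f":28,"l":52,"ufe":28,"z":45},"rjg":14,"va":{"sx":70,"t":74,"tyc":55,"y":61}}
After op 3 (replace /va/tyc 27): {"gd":{"d":34,"wwv":22,"zj":13},"k":[68,18,25],"oxx":{"f":28,"l":52,"ufe":28,"z":45},"rjg":14,"va":{"sx":70,"t":74,"tyc":27,"y":61}}
After op 4 (add /gd/d 47): {"gd":{"d":47,"wwv":22,"zj":13},"k":[68,18,25],"oxx":{"f":28,"l":52,"ufe":28,"z":45},"rjg":14,"va":{"sx":70,"t":74,"tyc":27,"y":61}}
After op 5 (remove /gd/zj): {"gd":{"d":47,"wwv":22},"k":[68,18,25],"oxx":{"f":28,"l":52,"ufe":28,"z":45},"rjg":14,"va":{"sx":70,"t":74,"tyc":27,"y":61}}
After op 6 (replace /va/t 47): {"gd":{"d":47,"wwv":22},"k":[68,18,25],"oxx":{"f":28,"l":52,"ufe":28,"z":45},"rjg":14,"va":{"sx":70,"t":47,"tyc":27,"y":61}}
After op 7 (remove /gd): {"k":[68,18,25],"oxx":{"f":28,"l":52,"ufe":28,"z":45},"rjg":14,"va":{"sx":70,"t":47,"tyc":27,"y":61}}
After op 8 (replace /k/1 53): {"k":[68,53,25],"oxx":{"f":28,"l":52,"ufe":28,"z":45},"rjg":14,"va":{"sx":70,"t":47,"tyc":27,"y":61}}
After op 9 (add /va/zt 91): {"k":[68,53,25],"oxx":{"f":28,"l":52,"ufe":28,"z":45},"rjg":14,"va":{"sx":70,"t":47,"tyc":27,"y":61,"zt":91}}
After op 10 (remove /va): {"k":[68,53,25],"oxx":{"f":28,"l":52,"ufe":28,"z":45},"rjg":14}
After op 11 (add /k/1 44): {"k":[68,44,53,25],"oxx":{"f":28,"l":52,"ufe":28,"z":45},"rjg":14}
After op 12 (replace /k/0 80): {"k":[80,44,53,25],"oxx":{"f":28,"l":52,"ufe":28,"z":45},"rjg":14}
After op 13 (replace /oxx 77): {"k":[80,44,53,25],"oxx":77,"rjg":14}
After op 14 (add /k/4 69): {"k":[80,44,53,25,69],"oxx":77,"rjg":14}
After op 15 (replace /oxx 63): {"k":[80,44,53,25,69],"oxx":63,"rjg":14}
After op 16 (replace /k/1 83): {"k":[80,83,53,25,69],"oxx":63,"rjg":14}
After op 17 (add /cn 24): {"cn":24,"k":[80,83,53,25,69],"oxx":63,"rjg":14}
After op 18 (remove /k): {"cn":24,"oxx":63,"rjg":14}
Size at the root: 3

Answer: 3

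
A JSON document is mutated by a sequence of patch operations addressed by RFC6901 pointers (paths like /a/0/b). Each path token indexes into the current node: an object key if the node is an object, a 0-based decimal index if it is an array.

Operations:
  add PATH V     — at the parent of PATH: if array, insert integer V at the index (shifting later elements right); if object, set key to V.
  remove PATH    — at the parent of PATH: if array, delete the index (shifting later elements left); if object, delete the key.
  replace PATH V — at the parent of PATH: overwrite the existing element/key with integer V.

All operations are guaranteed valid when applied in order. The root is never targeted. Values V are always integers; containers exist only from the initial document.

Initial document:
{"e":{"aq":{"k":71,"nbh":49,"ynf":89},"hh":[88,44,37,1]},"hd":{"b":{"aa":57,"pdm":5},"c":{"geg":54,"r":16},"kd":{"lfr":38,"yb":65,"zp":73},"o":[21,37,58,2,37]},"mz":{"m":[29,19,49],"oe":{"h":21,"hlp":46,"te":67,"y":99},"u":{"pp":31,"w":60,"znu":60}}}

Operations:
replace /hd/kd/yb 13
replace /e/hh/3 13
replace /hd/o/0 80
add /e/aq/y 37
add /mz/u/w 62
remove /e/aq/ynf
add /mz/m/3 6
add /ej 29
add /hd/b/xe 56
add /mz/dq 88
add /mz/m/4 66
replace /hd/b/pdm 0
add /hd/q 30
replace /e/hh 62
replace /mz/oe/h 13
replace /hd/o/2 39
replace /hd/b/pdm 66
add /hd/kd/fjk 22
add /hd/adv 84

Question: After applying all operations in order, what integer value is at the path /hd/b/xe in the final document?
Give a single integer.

After op 1 (replace /hd/kd/yb 13): {"e":{"aq":{"k":71,"nbh":49,"ynf":89},"hh":[88,44,37,1]},"hd":{"b":{"aa":57,"pdm":5},"c":{"geg":54,"r":16},"kd":{"lfr":38,"yb":13,"zp":73},"o":[21,37,58,2,37]},"mz":{"m":[29,19,49],"oe":{"h":21,"hlp":46,"te":67,"y":99},"u":{"pp":31,"w":60,"znu":60}}}
After op 2 (replace /e/hh/3 13): {"e":{"aq":{"k":71,"nbh":49,"ynf":89},"hh":[88,44,37,13]},"hd":{"b":{"aa":57,"pdm":5},"c":{"geg":54,"r":16},"kd":{"lfr":38,"yb":13,"zp":73},"o":[21,37,58,2,37]},"mz":{"m":[29,19,49],"oe":{"h":21,"hlp":46,"te":67,"y":99},"u":{"pp":31,"w":60,"znu":60}}}
After op 3 (replace /hd/o/0 80): {"e":{"aq":{"k":71,"nbh":49,"ynf":89},"hh":[88,44,37,13]},"hd":{"b":{"aa":57,"pdm":5},"c":{"geg":54,"r":16},"kd":{"lfr":38,"yb":13,"zp":73},"o":[80,37,58,2,37]},"mz":{"m":[29,19,49],"oe":{"h":21,"hlp":46,"te":67,"y":99},"u":{"pp":31,"w":60,"znu":60}}}
After op 4 (add /e/aq/y 37): {"e":{"aq":{"k":71,"nbh":49,"y":37,"ynf":89},"hh":[88,44,37,13]},"hd":{"b":{"aa":57,"pdm":5},"c":{"geg":54,"r":16},"kd":{"lfr":38,"yb":13,"zp":73},"o":[80,37,58,2,37]},"mz":{"m":[29,19,49],"oe":{"h":21,"hlp":46,"te":67,"y":99},"u":{"pp":31,"w":60,"znu":60}}}
After op 5 (add /mz/u/w 62): {"e":{"aq":{"k":71,"nbh":49,"y":37,"ynf":89},"hh":[88,44,37,13]},"hd":{"b":{"aa":57,"pdm":5},"c":{"geg":54,"r":16},"kd":{"lfr":38,"yb":13,"zp":73},"o":[80,37,58,2,37]},"mz":{"m":[29,19,49],"oe":{"h":21,"hlp":46,"te":67,"y":99},"u":{"pp":31,"w":62,"znu":60}}}
After op 6 (remove /e/aq/ynf): {"e":{"aq":{"k":71,"nbh":49,"y":37},"hh":[88,44,37,13]},"hd":{"b":{"aa":57,"pdm":5},"c":{"geg":54,"r":16},"kd":{"lfr":38,"yb":13,"zp":73},"o":[80,37,58,2,37]},"mz":{"m":[29,19,49],"oe":{"h":21,"hlp":46,"te":67,"y":99},"u":{"pp":31,"w":62,"znu":60}}}
After op 7 (add /mz/m/3 6): {"e":{"aq":{"k":71,"nbh":49,"y":37},"hh":[88,44,37,13]},"hd":{"b":{"aa":57,"pdm":5},"c":{"geg":54,"r":16},"kd":{"lfr":38,"yb":13,"zp":73},"o":[80,37,58,2,37]},"mz":{"m":[29,19,49,6],"oe":{"h":21,"hlp":46,"te":67,"y":99},"u":{"pp":31,"w":62,"znu":60}}}
After op 8 (add /ej 29): {"e":{"aq":{"k":71,"nbh":49,"y":37},"hh":[88,44,37,13]},"ej":29,"hd":{"b":{"aa":57,"pdm":5},"c":{"geg":54,"r":16},"kd":{"lfr":38,"yb":13,"zp":73},"o":[80,37,58,2,37]},"mz":{"m":[29,19,49,6],"oe":{"h":21,"hlp":46,"te":67,"y":99},"u":{"pp":31,"w":62,"znu":60}}}
After op 9 (add /hd/b/xe 56): {"e":{"aq":{"k":71,"nbh":49,"y":37},"hh":[88,44,37,13]},"ej":29,"hd":{"b":{"aa":57,"pdm":5,"xe":56},"c":{"geg":54,"r":16},"kd":{"lfr":38,"yb":13,"zp":73},"o":[80,37,58,2,37]},"mz":{"m":[29,19,49,6],"oe":{"h":21,"hlp":46,"te":67,"y":99},"u":{"pp":31,"w":62,"znu":60}}}
After op 10 (add /mz/dq 88): {"e":{"aq":{"k":71,"nbh":49,"y":37},"hh":[88,44,37,13]},"ej":29,"hd":{"b":{"aa":57,"pdm":5,"xe":56},"c":{"geg":54,"r":16},"kd":{"lfr":38,"yb":13,"zp":73},"o":[80,37,58,2,37]},"mz":{"dq":88,"m":[29,19,49,6],"oe":{"h":21,"hlp":46,"te":67,"y":99},"u":{"pp":31,"w":62,"znu":60}}}
After op 11 (add /mz/m/4 66): {"e":{"aq":{"k":71,"nbh":49,"y":37},"hh":[88,44,37,13]},"ej":29,"hd":{"b":{"aa":57,"pdm":5,"xe":56},"c":{"geg":54,"r":16},"kd":{"lfr":38,"yb":13,"zp":73},"o":[80,37,58,2,37]},"mz":{"dq":88,"m":[29,19,49,6,66],"oe":{"h":21,"hlp":46,"te":67,"y":99},"u":{"pp":31,"w":62,"znu":60}}}
After op 12 (replace /hd/b/pdm 0): {"e":{"aq":{"k":71,"nbh":49,"y":37},"hh":[88,44,37,13]},"ej":29,"hd":{"b":{"aa":57,"pdm":0,"xe":56},"c":{"geg":54,"r":16},"kd":{"lfr":38,"yb":13,"zp":73},"o":[80,37,58,2,37]},"mz":{"dq":88,"m":[29,19,49,6,66],"oe":{"h":21,"hlp":46,"te":67,"y":99},"u":{"pp":31,"w":62,"znu":60}}}
After op 13 (add /hd/q 30): {"e":{"aq":{"k":71,"nbh":49,"y":37},"hh":[88,44,37,13]},"ej":29,"hd":{"b":{"aa":57,"pdm":0,"xe":56},"c":{"geg":54,"r":16},"kd":{"lfr":38,"yb":13,"zp":73},"o":[80,37,58,2,37],"q":30},"mz":{"dq":88,"m":[29,19,49,6,66],"oe":{"h":21,"hlp":46,"te":67,"y":99},"u":{"pp":31,"w":62,"znu":60}}}
After op 14 (replace /e/hh 62): {"e":{"aq":{"k":71,"nbh":49,"y":37},"hh":62},"ej":29,"hd":{"b":{"aa":57,"pdm":0,"xe":56},"c":{"geg":54,"r":16},"kd":{"lfr":38,"yb":13,"zp":73},"o":[80,37,58,2,37],"q":30},"mz":{"dq":88,"m":[29,19,49,6,66],"oe":{"h":21,"hlp":46,"te":67,"y":99},"u":{"pp":31,"w":62,"znu":60}}}
After op 15 (replace /mz/oe/h 13): {"e":{"aq":{"k":71,"nbh":49,"y":37},"hh":62},"ej":29,"hd":{"b":{"aa":57,"pdm":0,"xe":56},"c":{"geg":54,"r":16},"kd":{"lfr":38,"yb":13,"zp":73},"o":[80,37,58,2,37],"q":30},"mz":{"dq":88,"m":[29,19,49,6,66],"oe":{"h":13,"hlp":46,"te":67,"y":99},"u":{"pp":31,"w":62,"znu":60}}}
After op 16 (replace /hd/o/2 39): {"e":{"aq":{"k":71,"nbh":49,"y":37},"hh":62},"ej":29,"hd":{"b":{"aa":57,"pdm":0,"xe":56},"c":{"geg":54,"r":16},"kd":{"lfr":38,"yb":13,"zp":73},"o":[80,37,39,2,37],"q":30},"mz":{"dq":88,"m":[29,19,49,6,66],"oe":{"h":13,"hlp":46,"te":67,"y":99},"u":{"pp":31,"w":62,"znu":60}}}
After op 17 (replace /hd/b/pdm 66): {"e":{"aq":{"k":71,"nbh":49,"y":37},"hh":62},"ej":29,"hd":{"b":{"aa":57,"pdm":66,"xe":56},"c":{"geg":54,"r":16},"kd":{"lfr":38,"yb":13,"zp":73},"o":[80,37,39,2,37],"q":30},"mz":{"dq":88,"m":[29,19,49,6,66],"oe":{"h":13,"hlp":46,"te":67,"y":99},"u":{"pp":31,"w":62,"znu":60}}}
After op 18 (add /hd/kd/fjk 22): {"e":{"aq":{"k":71,"nbh":49,"y":37},"hh":62},"ej":29,"hd":{"b":{"aa":57,"pdm":66,"xe":56},"c":{"geg":54,"r":16},"kd":{"fjk":22,"lfr":38,"yb":13,"zp":73},"o":[80,37,39,2,37],"q":30},"mz":{"dq":88,"m":[29,19,49,6,66],"oe":{"h":13,"hlp":46,"te":67,"y":99},"u":{"pp":31,"w":62,"znu":60}}}
After op 19 (add /hd/adv 84): {"e":{"aq":{"k":71,"nbh":49,"y":37},"hh":62},"ej":29,"hd":{"adv":84,"b":{"aa":57,"pdm":66,"xe":56},"c":{"geg":54,"r":16},"kd":{"fjk":22,"lfr":38,"yb":13,"zp":73},"o":[80,37,39,2,37],"q":30},"mz":{"dq":88,"m":[29,19,49,6,66],"oe":{"h":13,"hlp":46,"te":67,"y":99},"u":{"pp":31,"w":62,"znu":60}}}
Value at /hd/b/xe: 56

Answer: 56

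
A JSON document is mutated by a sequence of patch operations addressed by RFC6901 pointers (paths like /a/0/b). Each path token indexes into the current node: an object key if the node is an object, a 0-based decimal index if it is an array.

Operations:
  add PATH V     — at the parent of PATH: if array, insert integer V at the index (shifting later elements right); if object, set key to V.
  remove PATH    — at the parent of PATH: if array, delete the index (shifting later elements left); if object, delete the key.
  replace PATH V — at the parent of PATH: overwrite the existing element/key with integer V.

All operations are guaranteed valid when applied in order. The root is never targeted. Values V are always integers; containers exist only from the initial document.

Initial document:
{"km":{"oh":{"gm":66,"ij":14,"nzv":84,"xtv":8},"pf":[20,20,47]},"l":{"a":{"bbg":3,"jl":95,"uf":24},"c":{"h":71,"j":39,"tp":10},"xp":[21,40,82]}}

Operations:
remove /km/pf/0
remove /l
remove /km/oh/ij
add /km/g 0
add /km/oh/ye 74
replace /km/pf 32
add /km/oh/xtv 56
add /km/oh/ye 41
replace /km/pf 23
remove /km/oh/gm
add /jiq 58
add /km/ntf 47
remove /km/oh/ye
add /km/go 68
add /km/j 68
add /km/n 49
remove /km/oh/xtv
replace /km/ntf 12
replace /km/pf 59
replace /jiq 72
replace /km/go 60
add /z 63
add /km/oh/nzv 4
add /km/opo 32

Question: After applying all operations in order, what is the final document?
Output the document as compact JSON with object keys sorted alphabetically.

Answer: {"jiq":72,"km":{"g":0,"go":60,"j":68,"n":49,"ntf":12,"oh":{"nzv":4},"opo":32,"pf":59},"z":63}

Derivation:
After op 1 (remove /km/pf/0): {"km":{"oh":{"gm":66,"ij":14,"nzv":84,"xtv":8},"pf":[20,47]},"l":{"a":{"bbg":3,"jl":95,"uf":24},"c":{"h":71,"j":39,"tp":10},"xp":[21,40,82]}}
After op 2 (remove /l): {"km":{"oh":{"gm":66,"ij":14,"nzv":84,"xtv":8},"pf":[20,47]}}
After op 3 (remove /km/oh/ij): {"km":{"oh":{"gm":66,"nzv":84,"xtv":8},"pf":[20,47]}}
After op 4 (add /km/g 0): {"km":{"g":0,"oh":{"gm":66,"nzv":84,"xtv":8},"pf":[20,47]}}
After op 5 (add /km/oh/ye 74): {"km":{"g":0,"oh":{"gm":66,"nzv":84,"xtv":8,"ye":74},"pf":[20,47]}}
After op 6 (replace /km/pf 32): {"km":{"g":0,"oh":{"gm":66,"nzv":84,"xtv":8,"ye":74},"pf":32}}
After op 7 (add /km/oh/xtv 56): {"km":{"g":0,"oh":{"gm":66,"nzv":84,"xtv":56,"ye":74},"pf":32}}
After op 8 (add /km/oh/ye 41): {"km":{"g":0,"oh":{"gm":66,"nzv":84,"xtv":56,"ye":41},"pf":32}}
After op 9 (replace /km/pf 23): {"km":{"g":0,"oh":{"gm":66,"nzv":84,"xtv":56,"ye":41},"pf":23}}
After op 10 (remove /km/oh/gm): {"km":{"g":0,"oh":{"nzv":84,"xtv":56,"ye":41},"pf":23}}
After op 11 (add /jiq 58): {"jiq":58,"km":{"g":0,"oh":{"nzv":84,"xtv":56,"ye":41},"pf":23}}
After op 12 (add /km/ntf 47): {"jiq":58,"km":{"g":0,"ntf":47,"oh":{"nzv":84,"xtv":56,"ye":41},"pf":23}}
After op 13 (remove /km/oh/ye): {"jiq":58,"km":{"g":0,"ntf":47,"oh":{"nzv":84,"xtv":56},"pf":23}}
After op 14 (add /km/go 68): {"jiq":58,"km":{"g":0,"go":68,"ntf":47,"oh":{"nzv":84,"xtv":56},"pf":23}}
After op 15 (add /km/j 68): {"jiq":58,"km":{"g":0,"go":68,"j":68,"ntf":47,"oh":{"nzv":84,"xtv":56},"pf":23}}
After op 16 (add /km/n 49): {"jiq":58,"km":{"g":0,"go":68,"j":68,"n":49,"ntf":47,"oh":{"nzv":84,"xtv":56},"pf":23}}
After op 17 (remove /km/oh/xtv): {"jiq":58,"km":{"g":0,"go":68,"j":68,"n":49,"ntf":47,"oh":{"nzv":84},"pf":23}}
After op 18 (replace /km/ntf 12): {"jiq":58,"km":{"g":0,"go":68,"j":68,"n":49,"ntf":12,"oh":{"nzv":84},"pf":23}}
After op 19 (replace /km/pf 59): {"jiq":58,"km":{"g":0,"go":68,"j":68,"n":49,"ntf":12,"oh":{"nzv":84},"pf":59}}
After op 20 (replace /jiq 72): {"jiq":72,"km":{"g":0,"go":68,"j":68,"n":49,"ntf":12,"oh":{"nzv":84},"pf":59}}
After op 21 (replace /km/go 60): {"jiq":72,"km":{"g":0,"go":60,"j":68,"n":49,"ntf":12,"oh":{"nzv":84},"pf":59}}
After op 22 (add /z 63): {"jiq":72,"km":{"g":0,"go":60,"j":68,"n":49,"ntf":12,"oh":{"nzv":84},"pf":59},"z":63}
After op 23 (add /km/oh/nzv 4): {"jiq":72,"km":{"g":0,"go":60,"j":68,"n":49,"ntf":12,"oh":{"nzv":4},"pf":59},"z":63}
After op 24 (add /km/opo 32): {"jiq":72,"km":{"g":0,"go":60,"j":68,"n":49,"ntf":12,"oh":{"nzv":4},"opo":32,"pf":59},"z":63}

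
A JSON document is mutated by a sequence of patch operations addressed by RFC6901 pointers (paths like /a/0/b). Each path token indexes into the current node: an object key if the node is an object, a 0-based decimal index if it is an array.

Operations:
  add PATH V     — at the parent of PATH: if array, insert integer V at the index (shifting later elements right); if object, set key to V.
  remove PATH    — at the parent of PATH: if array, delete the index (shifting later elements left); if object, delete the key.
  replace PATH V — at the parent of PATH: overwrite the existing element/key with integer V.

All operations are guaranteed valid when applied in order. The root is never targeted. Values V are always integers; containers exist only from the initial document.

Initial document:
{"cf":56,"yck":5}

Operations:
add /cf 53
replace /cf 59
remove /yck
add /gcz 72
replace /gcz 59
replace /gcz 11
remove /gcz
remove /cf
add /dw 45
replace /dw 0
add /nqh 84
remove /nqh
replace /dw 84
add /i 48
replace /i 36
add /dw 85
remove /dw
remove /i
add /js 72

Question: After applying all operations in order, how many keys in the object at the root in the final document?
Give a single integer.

After op 1 (add /cf 53): {"cf":53,"yck":5}
After op 2 (replace /cf 59): {"cf":59,"yck":5}
After op 3 (remove /yck): {"cf":59}
After op 4 (add /gcz 72): {"cf":59,"gcz":72}
After op 5 (replace /gcz 59): {"cf":59,"gcz":59}
After op 6 (replace /gcz 11): {"cf":59,"gcz":11}
After op 7 (remove /gcz): {"cf":59}
After op 8 (remove /cf): {}
After op 9 (add /dw 45): {"dw":45}
After op 10 (replace /dw 0): {"dw":0}
After op 11 (add /nqh 84): {"dw":0,"nqh":84}
After op 12 (remove /nqh): {"dw":0}
After op 13 (replace /dw 84): {"dw":84}
After op 14 (add /i 48): {"dw":84,"i":48}
After op 15 (replace /i 36): {"dw":84,"i":36}
After op 16 (add /dw 85): {"dw":85,"i":36}
After op 17 (remove /dw): {"i":36}
After op 18 (remove /i): {}
After op 19 (add /js 72): {"js":72}
Size at the root: 1

Answer: 1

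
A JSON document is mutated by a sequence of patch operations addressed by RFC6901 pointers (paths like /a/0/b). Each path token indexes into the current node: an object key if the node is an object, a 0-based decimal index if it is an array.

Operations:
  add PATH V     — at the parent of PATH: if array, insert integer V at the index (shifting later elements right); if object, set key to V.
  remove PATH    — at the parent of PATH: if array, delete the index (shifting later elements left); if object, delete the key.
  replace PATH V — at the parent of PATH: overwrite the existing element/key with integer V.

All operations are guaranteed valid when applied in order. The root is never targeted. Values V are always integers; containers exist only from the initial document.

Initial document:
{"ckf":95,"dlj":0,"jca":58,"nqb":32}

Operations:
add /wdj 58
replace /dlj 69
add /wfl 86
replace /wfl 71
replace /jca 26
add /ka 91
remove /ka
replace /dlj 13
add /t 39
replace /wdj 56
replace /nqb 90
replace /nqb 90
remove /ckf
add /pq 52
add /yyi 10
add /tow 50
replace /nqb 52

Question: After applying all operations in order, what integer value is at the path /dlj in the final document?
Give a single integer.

Answer: 13

Derivation:
After op 1 (add /wdj 58): {"ckf":95,"dlj":0,"jca":58,"nqb":32,"wdj":58}
After op 2 (replace /dlj 69): {"ckf":95,"dlj":69,"jca":58,"nqb":32,"wdj":58}
After op 3 (add /wfl 86): {"ckf":95,"dlj":69,"jca":58,"nqb":32,"wdj":58,"wfl":86}
After op 4 (replace /wfl 71): {"ckf":95,"dlj":69,"jca":58,"nqb":32,"wdj":58,"wfl":71}
After op 5 (replace /jca 26): {"ckf":95,"dlj":69,"jca":26,"nqb":32,"wdj":58,"wfl":71}
After op 6 (add /ka 91): {"ckf":95,"dlj":69,"jca":26,"ka":91,"nqb":32,"wdj":58,"wfl":71}
After op 7 (remove /ka): {"ckf":95,"dlj":69,"jca":26,"nqb":32,"wdj":58,"wfl":71}
After op 8 (replace /dlj 13): {"ckf":95,"dlj":13,"jca":26,"nqb":32,"wdj":58,"wfl":71}
After op 9 (add /t 39): {"ckf":95,"dlj":13,"jca":26,"nqb":32,"t":39,"wdj":58,"wfl":71}
After op 10 (replace /wdj 56): {"ckf":95,"dlj":13,"jca":26,"nqb":32,"t":39,"wdj":56,"wfl":71}
After op 11 (replace /nqb 90): {"ckf":95,"dlj":13,"jca":26,"nqb":90,"t":39,"wdj":56,"wfl":71}
After op 12 (replace /nqb 90): {"ckf":95,"dlj":13,"jca":26,"nqb":90,"t":39,"wdj":56,"wfl":71}
After op 13 (remove /ckf): {"dlj":13,"jca":26,"nqb":90,"t":39,"wdj":56,"wfl":71}
After op 14 (add /pq 52): {"dlj":13,"jca":26,"nqb":90,"pq":52,"t":39,"wdj":56,"wfl":71}
After op 15 (add /yyi 10): {"dlj":13,"jca":26,"nqb":90,"pq":52,"t":39,"wdj":56,"wfl":71,"yyi":10}
After op 16 (add /tow 50): {"dlj":13,"jca":26,"nqb":90,"pq":52,"t":39,"tow":50,"wdj":56,"wfl":71,"yyi":10}
After op 17 (replace /nqb 52): {"dlj":13,"jca":26,"nqb":52,"pq":52,"t":39,"tow":50,"wdj":56,"wfl":71,"yyi":10}
Value at /dlj: 13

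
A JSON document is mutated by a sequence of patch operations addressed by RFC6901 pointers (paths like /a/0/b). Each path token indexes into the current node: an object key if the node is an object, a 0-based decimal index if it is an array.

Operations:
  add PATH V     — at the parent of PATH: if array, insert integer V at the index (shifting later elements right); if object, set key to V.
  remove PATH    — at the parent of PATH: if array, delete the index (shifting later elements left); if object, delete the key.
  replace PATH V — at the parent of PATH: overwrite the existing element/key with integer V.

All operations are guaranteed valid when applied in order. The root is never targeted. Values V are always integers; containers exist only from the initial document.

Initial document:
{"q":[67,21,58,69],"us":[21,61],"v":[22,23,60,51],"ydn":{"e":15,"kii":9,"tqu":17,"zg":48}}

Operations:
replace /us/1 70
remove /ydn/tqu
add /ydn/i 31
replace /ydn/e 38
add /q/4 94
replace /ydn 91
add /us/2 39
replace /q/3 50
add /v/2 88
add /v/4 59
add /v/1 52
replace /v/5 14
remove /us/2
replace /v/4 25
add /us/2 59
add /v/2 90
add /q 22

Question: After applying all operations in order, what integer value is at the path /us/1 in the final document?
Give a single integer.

Answer: 70

Derivation:
After op 1 (replace /us/1 70): {"q":[67,21,58,69],"us":[21,70],"v":[22,23,60,51],"ydn":{"e":15,"kii":9,"tqu":17,"zg":48}}
After op 2 (remove /ydn/tqu): {"q":[67,21,58,69],"us":[21,70],"v":[22,23,60,51],"ydn":{"e":15,"kii":9,"zg":48}}
After op 3 (add /ydn/i 31): {"q":[67,21,58,69],"us":[21,70],"v":[22,23,60,51],"ydn":{"e":15,"i":31,"kii":9,"zg":48}}
After op 4 (replace /ydn/e 38): {"q":[67,21,58,69],"us":[21,70],"v":[22,23,60,51],"ydn":{"e":38,"i":31,"kii":9,"zg":48}}
After op 5 (add /q/4 94): {"q":[67,21,58,69,94],"us":[21,70],"v":[22,23,60,51],"ydn":{"e":38,"i":31,"kii":9,"zg":48}}
After op 6 (replace /ydn 91): {"q":[67,21,58,69,94],"us":[21,70],"v":[22,23,60,51],"ydn":91}
After op 7 (add /us/2 39): {"q":[67,21,58,69,94],"us":[21,70,39],"v":[22,23,60,51],"ydn":91}
After op 8 (replace /q/3 50): {"q":[67,21,58,50,94],"us":[21,70,39],"v":[22,23,60,51],"ydn":91}
After op 9 (add /v/2 88): {"q":[67,21,58,50,94],"us":[21,70,39],"v":[22,23,88,60,51],"ydn":91}
After op 10 (add /v/4 59): {"q":[67,21,58,50,94],"us":[21,70,39],"v":[22,23,88,60,59,51],"ydn":91}
After op 11 (add /v/1 52): {"q":[67,21,58,50,94],"us":[21,70,39],"v":[22,52,23,88,60,59,51],"ydn":91}
After op 12 (replace /v/5 14): {"q":[67,21,58,50,94],"us":[21,70,39],"v":[22,52,23,88,60,14,51],"ydn":91}
After op 13 (remove /us/2): {"q":[67,21,58,50,94],"us":[21,70],"v":[22,52,23,88,60,14,51],"ydn":91}
After op 14 (replace /v/4 25): {"q":[67,21,58,50,94],"us":[21,70],"v":[22,52,23,88,25,14,51],"ydn":91}
After op 15 (add /us/2 59): {"q":[67,21,58,50,94],"us":[21,70,59],"v":[22,52,23,88,25,14,51],"ydn":91}
After op 16 (add /v/2 90): {"q":[67,21,58,50,94],"us":[21,70,59],"v":[22,52,90,23,88,25,14,51],"ydn":91}
After op 17 (add /q 22): {"q":22,"us":[21,70,59],"v":[22,52,90,23,88,25,14,51],"ydn":91}
Value at /us/1: 70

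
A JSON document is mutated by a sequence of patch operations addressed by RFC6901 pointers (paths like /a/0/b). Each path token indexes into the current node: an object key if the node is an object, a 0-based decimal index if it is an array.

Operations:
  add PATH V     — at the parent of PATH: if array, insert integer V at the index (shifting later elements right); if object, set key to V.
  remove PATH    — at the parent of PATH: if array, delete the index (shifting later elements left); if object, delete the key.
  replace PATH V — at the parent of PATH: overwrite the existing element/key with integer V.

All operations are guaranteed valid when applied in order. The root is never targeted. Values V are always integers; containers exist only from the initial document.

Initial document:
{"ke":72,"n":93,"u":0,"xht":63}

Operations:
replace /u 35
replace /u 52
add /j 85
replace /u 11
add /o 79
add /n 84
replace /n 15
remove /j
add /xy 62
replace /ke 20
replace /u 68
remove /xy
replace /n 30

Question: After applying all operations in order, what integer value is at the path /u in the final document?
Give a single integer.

Answer: 68

Derivation:
After op 1 (replace /u 35): {"ke":72,"n":93,"u":35,"xht":63}
After op 2 (replace /u 52): {"ke":72,"n":93,"u":52,"xht":63}
After op 3 (add /j 85): {"j":85,"ke":72,"n":93,"u":52,"xht":63}
After op 4 (replace /u 11): {"j":85,"ke":72,"n":93,"u":11,"xht":63}
After op 5 (add /o 79): {"j":85,"ke":72,"n":93,"o":79,"u":11,"xht":63}
After op 6 (add /n 84): {"j":85,"ke":72,"n":84,"o":79,"u":11,"xht":63}
After op 7 (replace /n 15): {"j":85,"ke":72,"n":15,"o":79,"u":11,"xht":63}
After op 8 (remove /j): {"ke":72,"n":15,"o":79,"u":11,"xht":63}
After op 9 (add /xy 62): {"ke":72,"n":15,"o":79,"u":11,"xht":63,"xy":62}
After op 10 (replace /ke 20): {"ke":20,"n":15,"o":79,"u":11,"xht":63,"xy":62}
After op 11 (replace /u 68): {"ke":20,"n":15,"o":79,"u":68,"xht":63,"xy":62}
After op 12 (remove /xy): {"ke":20,"n":15,"o":79,"u":68,"xht":63}
After op 13 (replace /n 30): {"ke":20,"n":30,"o":79,"u":68,"xht":63}
Value at /u: 68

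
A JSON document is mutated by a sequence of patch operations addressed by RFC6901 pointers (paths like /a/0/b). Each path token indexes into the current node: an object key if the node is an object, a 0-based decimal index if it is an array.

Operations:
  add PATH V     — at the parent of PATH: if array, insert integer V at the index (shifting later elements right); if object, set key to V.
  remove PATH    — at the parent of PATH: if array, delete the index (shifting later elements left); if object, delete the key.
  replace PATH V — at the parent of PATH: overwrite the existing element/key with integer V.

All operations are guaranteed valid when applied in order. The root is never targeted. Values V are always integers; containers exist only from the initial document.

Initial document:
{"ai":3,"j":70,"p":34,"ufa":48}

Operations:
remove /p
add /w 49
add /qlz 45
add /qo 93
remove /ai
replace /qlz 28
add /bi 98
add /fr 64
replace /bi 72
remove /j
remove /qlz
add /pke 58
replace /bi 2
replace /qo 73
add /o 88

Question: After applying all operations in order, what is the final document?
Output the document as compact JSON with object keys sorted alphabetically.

Answer: {"bi":2,"fr":64,"o":88,"pke":58,"qo":73,"ufa":48,"w":49}

Derivation:
After op 1 (remove /p): {"ai":3,"j":70,"ufa":48}
After op 2 (add /w 49): {"ai":3,"j":70,"ufa":48,"w":49}
After op 3 (add /qlz 45): {"ai":3,"j":70,"qlz":45,"ufa":48,"w":49}
After op 4 (add /qo 93): {"ai":3,"j":70,"qlz":45,"qo":93,"ufa":48,"w":49}
After op 5 (remove /ai): {"j":70,"qlz":45,"qo":93,"ufa":48,"w":49}
After op 6 (replace /qlz 28): {"j":70,"qlz":28,"qo":93,"ufa":48,"w":49}
After op 7 (add /bi 98): {"bi":98,"j":70,"qlz":28,"qo":93,"ufa":48,"w":49}
After op 8 (add /fr 64): {"bi":98,"fr":64,"j":70,"qlz":28,"qo":93,"ufa":48,"w":49}
After op 9 (replace /bi 72): {"bi":72,"fr":64,"j":70,"qlz":28,"qo":93,"ufa":48,"w":49}
After op 10 (remove /j): {"bi":72,"fr":64,"qlz":28,"qo":93,"ufa":48,"w":49}
After op 11 (remove /qlz): {"bi":72,"fr":64,"qo":93,"ufa":48,"w":49}
After op 12 (add /pke 58): {"bi":72,"fr":64,"pke":58,"qo":93,"ufa":48,"w":49}
After op 13 (replace /bi 2): {"bi":2,"fr":64,"pke":58,"qo":93,"ufa":48,"w":49}
After op 14 (replace /qo 73): {"bi":2,"fr":64,"pke":58,"qo":73,"ufa":48,"w":49}
After op 15 (add /o 88): {"bi":2,"fr":64,"o":88,"pke":58,"qo":73,"ufa":48,"w":49}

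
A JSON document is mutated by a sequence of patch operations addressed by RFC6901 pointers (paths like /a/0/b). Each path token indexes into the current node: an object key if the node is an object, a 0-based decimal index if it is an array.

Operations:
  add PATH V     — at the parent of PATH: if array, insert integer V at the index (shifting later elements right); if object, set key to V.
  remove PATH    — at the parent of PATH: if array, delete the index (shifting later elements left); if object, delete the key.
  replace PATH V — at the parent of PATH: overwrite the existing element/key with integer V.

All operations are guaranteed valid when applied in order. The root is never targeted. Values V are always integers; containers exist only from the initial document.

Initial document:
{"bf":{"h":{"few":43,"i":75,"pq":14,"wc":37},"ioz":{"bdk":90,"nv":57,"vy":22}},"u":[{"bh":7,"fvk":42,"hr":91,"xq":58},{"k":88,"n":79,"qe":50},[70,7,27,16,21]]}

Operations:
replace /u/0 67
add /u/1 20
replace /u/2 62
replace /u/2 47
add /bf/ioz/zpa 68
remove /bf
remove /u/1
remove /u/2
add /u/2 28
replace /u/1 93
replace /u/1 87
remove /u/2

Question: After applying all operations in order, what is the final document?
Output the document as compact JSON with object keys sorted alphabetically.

Answer: {"u":[67,87]}

Derivation:
After op 1 (replace /u/0 67): {"bf":{"h":{"few":43,"i":75,"pq":14,"wc":37},"ioz":{"bdk":90,"nv":57,"vy":22}},"u":[67,{"k":88,"n":79,"qe":50},[70,7,27,16,21]]}
After op 2 (add /u/1 20): {"bf":{"h":{"few":43,"i":75,"pq":14,"wc":37},"ioz":{"bdk":90,"nv":57,"vy":22}},"u":[67,20,{"k":88,"n":79,"qe":50},[70,7,27,16,21]]}
After op 3 (replace /u/2 62): {"bf":{"h":{"few":43,"i":75,"pq":14,"wc":37},"ioz":{"bdk":90,"nv":57,"vy":22}},"u":[67,20,62,[70,7,27,16,21]]}
After op 4 (replace /u/2 47): {"bf":{"h":{"few":43,"i":75,"pq":14,"wc":37},"ioz":{"bdk":90,"nv":57,"vy":22}},"u":[67,20,47,[70,7,27,16,21]]}
After op 5 (add /bf/ioz/zpa 68): {"bf":{"h":{"few":43,"i":75,"pq":14,"wc":37},"ioz":{"bdk":90,"nv":57,"vy":22,"zpa":68}},"u":[67,20,47,[70,7,27,16,21]]}
After op 6 (remove /bf): {"u":[67,20,47,[70,7,27,16,21]]}
After op 7 (remove /u/1): {"u":[67,47,[70,7,27,16,21]]}
After op 8 (remove /u/2): {"u":[67,47]}
After op 9 (add /u/2 28): {"u":[67,47,28]}
After op 10 (replace /u/1 93): {"u":[67,93,28]}
After op 11 (replace /u/1 87): {"u":[67,87,28]}
After op 12 (remove /u/2): {"u":[67,87]}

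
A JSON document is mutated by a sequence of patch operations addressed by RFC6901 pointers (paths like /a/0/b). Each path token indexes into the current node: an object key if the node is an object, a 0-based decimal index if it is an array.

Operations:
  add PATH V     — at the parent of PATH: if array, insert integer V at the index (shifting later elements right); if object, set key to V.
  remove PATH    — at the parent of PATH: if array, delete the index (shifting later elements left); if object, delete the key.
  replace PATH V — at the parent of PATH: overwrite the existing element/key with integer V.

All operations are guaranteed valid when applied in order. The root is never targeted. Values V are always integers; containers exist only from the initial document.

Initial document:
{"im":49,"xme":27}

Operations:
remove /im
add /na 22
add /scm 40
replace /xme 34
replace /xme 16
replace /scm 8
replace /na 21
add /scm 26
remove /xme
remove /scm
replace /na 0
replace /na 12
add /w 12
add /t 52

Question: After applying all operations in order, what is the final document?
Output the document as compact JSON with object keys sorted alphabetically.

After op 1 (remove /im): {"xme":27}
After op 2 (add /na 22): {"na":22,"xme":27}
After op 3 (add /scm 40): {"na":22,"scm":40,"xme":27}
After op 4 (replace /xme 34): {"na":22,"scm":40,"xme":34}
After op 5 (replace /xme 16): {"na":22,"scm":40,"xme":16}
After op 6 (replace /scm 8): {"na":22,"scm":8,"xme":16}
After op 7 (replace /na 21): {"na":21,"scm":8,"xme":16}
After op 8 (add /scm 26): {"na":21,"scm":26,"xme":16}
After op 9 (remove /xme): {"na":21,"scm":26}
After op 10 (remove /scm): {"na":21}
After op 11 (replace /na 0): {"na":0}
After op 12 (replace /na 12): {"na":12}
After op 13 (add /w 12): {"na":12,"w":12}
After op 14 (add /t 52): {"na":12,"t":52,"w":12}

Answer: {"na":12,"t":52,"w":12}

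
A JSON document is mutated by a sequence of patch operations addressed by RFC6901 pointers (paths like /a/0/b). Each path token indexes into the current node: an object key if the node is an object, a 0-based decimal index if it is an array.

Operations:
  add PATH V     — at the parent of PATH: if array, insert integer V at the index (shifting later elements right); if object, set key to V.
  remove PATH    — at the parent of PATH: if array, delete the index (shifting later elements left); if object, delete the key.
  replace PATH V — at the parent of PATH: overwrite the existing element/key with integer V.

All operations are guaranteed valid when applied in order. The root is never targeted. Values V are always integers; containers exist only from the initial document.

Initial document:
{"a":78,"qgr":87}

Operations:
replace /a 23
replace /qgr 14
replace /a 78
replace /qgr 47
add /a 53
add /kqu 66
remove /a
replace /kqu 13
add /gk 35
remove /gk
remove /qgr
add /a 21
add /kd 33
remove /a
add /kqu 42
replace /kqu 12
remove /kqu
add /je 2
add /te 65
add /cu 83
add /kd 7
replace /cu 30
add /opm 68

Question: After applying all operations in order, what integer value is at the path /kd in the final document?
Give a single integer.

Answer: 7

Derivation:
After op 1 (replace /a 23): {"a":23,"qgr":87}
After op 2 (replace /qgr 14): {"a":23,"qgr":14}
After op 3 (replace /a 78): {"a":78,"qgr":14}
After op 4 (replace /qgr 47): {"a":78,"qgr":47}
After op 5 (add /a 53): {"a":53,"qgr":47}
After op 6 (add /kqu 66): {"a":53,"kqu":66,"qgr":47}
After op 7 (remove /a): {"kqu":66,"qgr":47}
After op 8 (replace /kqu 13): {"kqu":13,"qgr":47}
After op 9 (add /gk 35): {"gk":35,"kqu":13,"qgr":47}
After op 10 (remove /gk): {"kqu":13,"qgr":47}
After op 11 (remove /qgr): {"kqu":13}
After op 12 (add /a 21): {"a":21,"kqu":13}
After op 13 (add /kd 33): {"a":21,"kd":33,"kqu":13}
After op 14 (remove /a): {"kd":33,"kqu":13}
After op 15 (add /kqu 42): {"kd":33,"kqu":42}
After op 16 (replace /kqu 12): {"kd":33,"kqu":12}
After op 17 (remove /kqu): {"kd":33}
After op 18 (add /je 2): {"je":2,"kd":33}
After op 19 (add /te 65): {"je":2,"kd":33,"te":65}
After op 20 (add /cu 83): {"cu":83,"je":2,"kd":33,"te":65}
After op 21 (add /kd 7): {"cu":83,"je":2,"kd":7,"te":65}
After op 22 (replace /cu 30): {"cu":30,"je":2,"kd":7,"te":65}
After op 23 (add /opm 68): {"cu":30,"je":2,"kd":7,"opm":68,"te":65}
Value at /kd: 7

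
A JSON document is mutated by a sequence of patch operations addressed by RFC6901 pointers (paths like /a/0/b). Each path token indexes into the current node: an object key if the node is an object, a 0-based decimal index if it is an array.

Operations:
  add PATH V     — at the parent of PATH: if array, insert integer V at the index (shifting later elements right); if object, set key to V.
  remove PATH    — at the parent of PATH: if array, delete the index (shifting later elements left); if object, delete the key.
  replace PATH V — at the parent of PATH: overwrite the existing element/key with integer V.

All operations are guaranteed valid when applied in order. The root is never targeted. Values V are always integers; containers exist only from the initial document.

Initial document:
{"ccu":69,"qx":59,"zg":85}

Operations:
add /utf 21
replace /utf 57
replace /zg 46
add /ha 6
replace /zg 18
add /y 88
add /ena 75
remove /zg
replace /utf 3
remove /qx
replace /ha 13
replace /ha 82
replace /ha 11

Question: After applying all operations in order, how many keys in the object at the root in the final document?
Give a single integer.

Answer: 5

Derivation:
After op 1 (add /utf 21): {"ccu":69,"qx":59,"utf":21,"zg":85}
After op 2 (replace /utf 57): {"ccu":69,"qx":59,"utf":57,"zg":85}
After op 3 (replace /zg 46): {"ccu":69,"qx":59,"utf":57,"zg":46}
After op 4 (add /ha 6): {"ccu":69,"ha":6,"qx":59,"utf":57,"zg":46}
After op 5 (replace /zg 18): {"ccu":69,"ha":6,"qx":59,"utf":57,"zg":18}
After op 6 (add /y 88): {"ccu":69,"ha":6,"qx":59,"utf":57,"y":88,"zg":18}
After op 7 (add /ena 75): {"ccu":69,"ena":75,"ha":6,"qx":59,"utf":57,"y":88,"zg":18}
After op 8 (remove /zg): {"ccu":69,"ena":75,"ha":6,"qx":59,"utf":57,"y":88}
After op 9 (replace /utf 3): {"ccu":69,"ena":75,"ha":6,"qx":59,"utf":3,"y":88}
After op 10 (remove /qx): {"ccu":69,"ena":75,"ha":6,"utf":3,"y":88}
After op 11 (replace /ha 13): {"ccu":69,"ena":75,"ha":13,"utf":3,"y":88}
After op 12 (replace /ha 82): {"ccu":69,"ena":75,"ha":82,"utf":3,"y":88}
After op 13 (replace /ha 11): {"ccu":69,"ena":75,"ha":11,"utf":3,"y":88}
Size at the root: 5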